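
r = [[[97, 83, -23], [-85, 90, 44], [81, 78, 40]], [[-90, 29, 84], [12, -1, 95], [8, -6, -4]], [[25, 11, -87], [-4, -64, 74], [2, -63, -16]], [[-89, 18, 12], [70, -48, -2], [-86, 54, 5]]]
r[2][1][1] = -64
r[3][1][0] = 70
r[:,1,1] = [90, -1, -64, -48]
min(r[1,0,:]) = -90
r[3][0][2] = 12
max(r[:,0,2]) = 84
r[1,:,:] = [[-90, 29, 84], [12, -1, 95], [8, -6, -4]]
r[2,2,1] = -63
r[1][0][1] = 29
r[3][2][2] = 5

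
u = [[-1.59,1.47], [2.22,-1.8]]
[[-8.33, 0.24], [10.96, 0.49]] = u@ [[2.79, 2.87], [-2.65, 3.27]]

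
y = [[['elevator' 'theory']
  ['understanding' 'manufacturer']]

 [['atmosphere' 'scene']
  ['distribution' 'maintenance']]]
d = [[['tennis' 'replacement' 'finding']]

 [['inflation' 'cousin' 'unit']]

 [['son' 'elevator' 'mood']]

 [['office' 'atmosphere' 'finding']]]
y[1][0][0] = 'atmosphere'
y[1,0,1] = 'scene'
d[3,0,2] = 'finding'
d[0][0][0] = 'tennis'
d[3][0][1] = 'atmosphere'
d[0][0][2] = 'finding'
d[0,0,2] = 'finding'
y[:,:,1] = [['theory', 'manufacturer'], ['scene', 'maintenance']]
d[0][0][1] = 'replacement'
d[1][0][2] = 'unit'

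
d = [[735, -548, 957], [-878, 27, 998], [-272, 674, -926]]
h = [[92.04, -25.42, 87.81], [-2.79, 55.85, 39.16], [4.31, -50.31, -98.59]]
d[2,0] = -272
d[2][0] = -272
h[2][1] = -50.31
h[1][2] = 39.16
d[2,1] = 674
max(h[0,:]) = 92.04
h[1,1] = 55.85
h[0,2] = 87.81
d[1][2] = 998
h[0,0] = 92.04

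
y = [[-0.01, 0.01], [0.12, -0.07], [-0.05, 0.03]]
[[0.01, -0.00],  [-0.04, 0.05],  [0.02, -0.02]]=y@[[0.02, 0.30], [0.56, -0.2]]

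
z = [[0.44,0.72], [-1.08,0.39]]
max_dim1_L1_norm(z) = 1.47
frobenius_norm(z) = 1.42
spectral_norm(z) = 1.17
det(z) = 0.95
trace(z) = 0.83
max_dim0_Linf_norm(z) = 1.08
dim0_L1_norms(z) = [1.52, 1.11]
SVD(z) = [[-0.28,0.96], [0.96,0.28]] @ diag([1.1728004696757595, 0.8093448327680346]) @ [[-0.99, 0.15], [0.15, 0.99]]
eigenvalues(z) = [(0.42+0.88j), (0.42-0.88j)]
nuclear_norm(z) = 1.98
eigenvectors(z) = [[(-0.02-0.63j), (-0.02+0.63j)], [(0.77+0j), (0.77-0j)]]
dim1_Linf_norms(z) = [0.72, 1.08]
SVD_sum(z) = [[0.33, -0.05], [-1.11, 0.16]] + [[0.11,0.77],[0.03,0.23]]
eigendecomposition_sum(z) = [[0.22+0.43j, 0.36-0.17j], [-0.54+0.25j, (0.2+0.45j)]] + [[(0.22-0.43j), (0.36+0.17j)], [-0.54-0.25j, 0.20-0.45j]]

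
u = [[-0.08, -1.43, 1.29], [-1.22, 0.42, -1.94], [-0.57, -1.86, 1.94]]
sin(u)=[[-0.08, -0.22, -0.31], [-0.81, -0.7, 0.14], [-0.55, -0.32, -0.08]]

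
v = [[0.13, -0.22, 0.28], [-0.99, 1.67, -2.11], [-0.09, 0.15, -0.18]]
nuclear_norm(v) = 2.91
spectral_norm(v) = 2.90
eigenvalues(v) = [1.61, -0.0, 0.01]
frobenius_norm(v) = 2.90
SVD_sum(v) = [[0.13, -0.22, 0.28], [-0.99, 1.67, -2.11], [-0.09, 0.15, -0.18]] + [[-0.00, 0.0, 0.00], [0.0, -0.0, -0.00], [-0.0, 0.00, 0.00]] + [[-0.00, -0.0, -0.0], [-0.0, -0.0, -0.00], [0.0, 0.00, 0.0]]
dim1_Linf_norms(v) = [0.28, 2.11, 0.18]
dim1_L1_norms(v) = [0.63, 4.77, 0.42]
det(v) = -0.00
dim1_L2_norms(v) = [0.38, 2.87, 0.25]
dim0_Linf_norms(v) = [0.99, 1.67, 2.11]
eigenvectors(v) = [[0.13, -0.8, 0.01], [-0.99, -0.59, 0.79], [-0.09, -0.09, 0.61]]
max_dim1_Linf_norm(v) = 2.11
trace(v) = 1.62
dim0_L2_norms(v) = [1.0, 1.69, 2.14]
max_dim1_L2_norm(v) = 2.87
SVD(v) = [[-0.13, -0.23, -0.96], [0.99, 0.05, -0.15], [0.09, -0.97, 0.22]] @ diag([2.9030587092205886, 0.007078806901322985, 0.00014598403733790403]) @ [[-0.35, 0.58, -0.74], [0.49, -0.56, -0.67], [0.8, 0.59, 0.09]]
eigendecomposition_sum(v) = [[0.13, -0.22, 0.28], [-0.99, 1.67, -2.13], [-0.09, 0.15, -0.19]] + [[-0.0, -0.0, 0.00], [-0.0, -0.0, 0.0], [-0.0, -0.0, 0.0]] + [[-0.00, -0.0, 0.0], [-0.00, -0.0, 0.02], [-0.0, -0.0, 0.01]]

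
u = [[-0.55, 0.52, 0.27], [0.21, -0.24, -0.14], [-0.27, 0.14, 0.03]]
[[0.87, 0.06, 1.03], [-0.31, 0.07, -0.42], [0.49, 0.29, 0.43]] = u @ [[-2.2, -1.57, -1.63], [-0.75, -0.56, -0.26], [0.17, -1.89, 0.98]]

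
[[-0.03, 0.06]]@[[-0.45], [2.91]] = [[0.19]]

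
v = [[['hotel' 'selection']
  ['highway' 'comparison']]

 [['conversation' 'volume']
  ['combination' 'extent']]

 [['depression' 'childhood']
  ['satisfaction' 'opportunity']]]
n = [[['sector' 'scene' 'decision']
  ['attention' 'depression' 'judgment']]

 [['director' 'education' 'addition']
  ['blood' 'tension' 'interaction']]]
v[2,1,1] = 'opportunity'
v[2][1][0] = 'satisfaction'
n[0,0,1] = 'scene'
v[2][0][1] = 'childhood'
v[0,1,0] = 'highway'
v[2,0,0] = 'depression'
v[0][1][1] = 'comparison'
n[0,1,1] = 'depression'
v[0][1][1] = 'comparison'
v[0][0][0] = 'hotel'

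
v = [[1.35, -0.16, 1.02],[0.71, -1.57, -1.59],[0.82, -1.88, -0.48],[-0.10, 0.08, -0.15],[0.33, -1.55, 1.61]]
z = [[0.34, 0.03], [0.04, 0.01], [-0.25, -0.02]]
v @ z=[[0.20, 0.02], [0.58, 0.04], [0.32, 0.02], [0.01, 0.00], [-0.35, -0.04]]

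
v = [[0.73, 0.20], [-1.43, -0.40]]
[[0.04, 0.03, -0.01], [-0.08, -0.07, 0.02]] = v @ [[0.07, 0.03, -0.02], [-0.05, 0.06, 0.01]]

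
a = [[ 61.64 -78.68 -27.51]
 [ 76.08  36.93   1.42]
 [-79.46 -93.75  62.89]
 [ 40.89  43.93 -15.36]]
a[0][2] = -27.51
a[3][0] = 40.89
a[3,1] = 43.93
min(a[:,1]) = -93.75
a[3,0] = 40.89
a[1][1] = 36.93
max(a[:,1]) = 43.93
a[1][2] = 1.42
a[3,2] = -15.36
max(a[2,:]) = 62.89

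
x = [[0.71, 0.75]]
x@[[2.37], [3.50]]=[[4.31]]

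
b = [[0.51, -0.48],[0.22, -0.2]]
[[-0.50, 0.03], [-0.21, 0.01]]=b@ [[-0.69, 0.28],  [0.30, 0.24]]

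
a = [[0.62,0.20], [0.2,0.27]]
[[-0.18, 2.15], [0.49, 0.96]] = a @[[-1.14,3.04], [2.65,1.31]]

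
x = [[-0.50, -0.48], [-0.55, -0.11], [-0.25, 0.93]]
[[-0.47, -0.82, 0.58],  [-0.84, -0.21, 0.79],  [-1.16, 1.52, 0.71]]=x@ [[1.69, 0.06, -1.50], [-0.79, 1.65, 0.36]]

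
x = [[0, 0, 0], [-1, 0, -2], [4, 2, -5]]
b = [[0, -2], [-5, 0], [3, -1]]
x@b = [[0, 0], [-6, 4], [-25, -3]]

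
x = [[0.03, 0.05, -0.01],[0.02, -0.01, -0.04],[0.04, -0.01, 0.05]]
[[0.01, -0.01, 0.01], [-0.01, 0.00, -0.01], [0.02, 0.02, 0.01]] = x @ [[0.22, 0.28, 0.05], [0.23, -0.41, 0.15], [0.34, 0.14, 0.12]]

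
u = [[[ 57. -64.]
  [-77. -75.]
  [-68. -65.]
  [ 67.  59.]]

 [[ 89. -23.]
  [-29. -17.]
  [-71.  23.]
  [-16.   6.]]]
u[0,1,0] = -77.0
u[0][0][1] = -64.0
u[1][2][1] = 23.0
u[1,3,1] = 6.0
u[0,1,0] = -77.0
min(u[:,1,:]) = -77.0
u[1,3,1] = 6.0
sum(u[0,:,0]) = -21.0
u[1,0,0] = 89.0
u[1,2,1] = 23.0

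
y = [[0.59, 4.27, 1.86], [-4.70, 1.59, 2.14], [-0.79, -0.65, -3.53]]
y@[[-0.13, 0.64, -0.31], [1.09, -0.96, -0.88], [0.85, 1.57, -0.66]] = [[6.16, -0.8, -5.17],[4.16, -1.17, -1.35],[-3.61, -5.42, 3.15]]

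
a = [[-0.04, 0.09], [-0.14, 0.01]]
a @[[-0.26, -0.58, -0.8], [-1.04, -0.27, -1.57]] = [[-0.08, -0.0, -0.11], [0.03, 0.08, 0.10]]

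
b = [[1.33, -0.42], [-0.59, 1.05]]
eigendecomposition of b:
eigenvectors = [[0.74, 0.54], [-0.67, 0.84]]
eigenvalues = [1.71, 0.67]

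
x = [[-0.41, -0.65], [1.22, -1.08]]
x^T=[[-0.41, 1.22], [-0.65, -1.08]]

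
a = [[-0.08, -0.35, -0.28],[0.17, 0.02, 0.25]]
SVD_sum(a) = [[-0.13,  -0.28,  -0.32], [0.07,  0.15,  0.18]] + [[0.05, -0.07, 0.04], [0.10, -0.13, 0.07]]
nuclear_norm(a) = 0.71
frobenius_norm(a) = 0.55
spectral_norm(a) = 0.51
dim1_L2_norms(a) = [0.46, 0.3]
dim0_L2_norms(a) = [0.19, 0.35, 0.38]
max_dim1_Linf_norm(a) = 0.35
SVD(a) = [[-0.88, 0.48],[0.48, 0.88]] @ diag([0.5069421275092473, 0.20520643107953038]) @ [[0.30, 0.62, 0.72], [0.54, -0.73, 0.41]]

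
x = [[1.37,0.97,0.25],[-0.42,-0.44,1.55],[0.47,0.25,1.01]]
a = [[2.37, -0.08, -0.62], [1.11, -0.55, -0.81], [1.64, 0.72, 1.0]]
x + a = [[3.74, 0.89, -0.37], [0.69, -0.99, 0.74], [2.11, 0.97, 2.01]]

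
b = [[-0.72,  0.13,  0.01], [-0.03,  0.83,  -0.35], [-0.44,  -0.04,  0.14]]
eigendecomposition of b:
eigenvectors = [[0.88, -0.08, -0.08], [0.12, -0.43, -0.99], [0.47, -0.90, 0.1]]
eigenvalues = [-0.7, 0.08, 0.86]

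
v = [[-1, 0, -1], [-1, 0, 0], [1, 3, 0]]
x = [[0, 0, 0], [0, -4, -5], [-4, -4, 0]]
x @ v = [[0, 0, 0], [-1, -15, 0], [8, 0, 4]]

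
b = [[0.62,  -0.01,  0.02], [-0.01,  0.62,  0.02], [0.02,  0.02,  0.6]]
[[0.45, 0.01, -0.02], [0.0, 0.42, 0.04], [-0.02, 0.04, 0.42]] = b@ [[0.72, 0.02, -0.05],[0.02, 0.68, 0.04],[-0.05, 0.04, 0.7]]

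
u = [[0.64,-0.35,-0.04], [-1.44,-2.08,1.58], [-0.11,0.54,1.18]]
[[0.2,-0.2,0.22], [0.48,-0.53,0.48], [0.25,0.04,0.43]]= u@[[0.24,  -0.16,  0.31], [-0.16,  0.28,  -0.11], [0.31,  -0.11,  0.44]]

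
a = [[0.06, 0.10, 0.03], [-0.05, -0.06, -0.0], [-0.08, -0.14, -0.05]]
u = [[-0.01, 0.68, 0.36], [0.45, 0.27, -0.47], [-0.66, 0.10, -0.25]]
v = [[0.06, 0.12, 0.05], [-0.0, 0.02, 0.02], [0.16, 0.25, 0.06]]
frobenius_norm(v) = 0.34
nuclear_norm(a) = 0.25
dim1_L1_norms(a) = [0.19, 0.11, 0.27]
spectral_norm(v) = 0.33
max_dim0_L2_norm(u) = 0.8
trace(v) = 0.14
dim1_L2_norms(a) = [0.12, 0.08, 0.17]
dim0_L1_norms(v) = [0.22, 0.39, 0.13]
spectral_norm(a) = 0.22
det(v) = -0.00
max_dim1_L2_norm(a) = 0.17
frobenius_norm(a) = 0.22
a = u @ v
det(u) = 0.37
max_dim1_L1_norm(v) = 0.47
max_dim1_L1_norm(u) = 1.19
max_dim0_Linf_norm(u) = 0.68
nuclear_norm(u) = 2.17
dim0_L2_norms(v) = [0.17, 0.28, 0.08]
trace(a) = -0.05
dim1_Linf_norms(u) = [0.68, 0.47, 0.66]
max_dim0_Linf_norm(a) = 0.14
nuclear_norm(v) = 0.37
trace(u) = 0.01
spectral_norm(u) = 0.81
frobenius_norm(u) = 1.26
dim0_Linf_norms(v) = [0.16, 0.25, 0.06]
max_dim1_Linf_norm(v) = 0.25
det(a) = -0.00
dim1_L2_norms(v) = [0.14, 0.03, 0.3]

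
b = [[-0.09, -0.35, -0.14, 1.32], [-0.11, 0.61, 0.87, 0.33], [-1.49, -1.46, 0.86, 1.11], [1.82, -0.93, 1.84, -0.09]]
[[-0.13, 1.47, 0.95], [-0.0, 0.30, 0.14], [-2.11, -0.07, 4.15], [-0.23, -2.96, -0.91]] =b@[[0.61, -0.33, -1.36], [0.64, 0.87, -0.87], [-0.40, -0.78, 0.43], [0.07, 1.24, 0.44]]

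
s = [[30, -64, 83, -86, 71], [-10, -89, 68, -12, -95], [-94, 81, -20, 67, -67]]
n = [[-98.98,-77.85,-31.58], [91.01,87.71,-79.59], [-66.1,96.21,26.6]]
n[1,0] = 91.01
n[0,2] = -31.58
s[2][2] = -20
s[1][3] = -12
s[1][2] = 68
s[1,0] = -10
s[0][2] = 83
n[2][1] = 96.21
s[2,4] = -67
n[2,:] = [-66.1, 96.21, 26.6]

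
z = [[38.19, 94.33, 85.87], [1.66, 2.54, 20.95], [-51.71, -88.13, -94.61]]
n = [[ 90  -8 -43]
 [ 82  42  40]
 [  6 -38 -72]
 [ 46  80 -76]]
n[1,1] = 42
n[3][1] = 80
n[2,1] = -38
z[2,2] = -94.61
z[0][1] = 94.33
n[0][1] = -8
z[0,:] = [38.19, 94.33, 85.87]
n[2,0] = 6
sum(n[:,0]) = 224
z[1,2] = 20.95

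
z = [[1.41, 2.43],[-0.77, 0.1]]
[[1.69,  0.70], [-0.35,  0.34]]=z @ [[0.51,-0.38], [0.40,0.51]]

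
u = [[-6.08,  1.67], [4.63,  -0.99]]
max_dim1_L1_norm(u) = 7.75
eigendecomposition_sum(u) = [[-6.12,1.62], [4.49,-1.19]] + [[0.04,0.05], [0.14,0.2]]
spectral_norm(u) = 7.88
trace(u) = -7.07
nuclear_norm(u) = 8.10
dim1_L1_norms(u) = [7.75, 5.62]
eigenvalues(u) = [-7.3, 0.23]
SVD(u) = [[-0.8, 0.6], [0.6, 0.8]] @ diag([7.88194596946978, 0.21731942931793855]) @ [[0.97,  -0.24],[0.24,  0.97]]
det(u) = -1.71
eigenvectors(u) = [[-0.81, -0.26], [0.59, -0.97]]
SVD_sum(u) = [[-6.11, 1.54], [4.59, -1.16]] + [[0.03,0.13], [0.04,0.17]]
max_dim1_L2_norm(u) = 6.31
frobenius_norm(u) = 7.88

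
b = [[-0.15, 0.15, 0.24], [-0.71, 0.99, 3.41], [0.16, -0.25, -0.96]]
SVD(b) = [[-0.08, 0.94, -0.34], [-0.96, 0.02, 0.28], [0.27, 0.35, 0.9]] @ diag([3.7693115994696167, 0.12994127095709834, 0.0023091569574283247]) @ [[0.2, -0.27, -0.94], [-0.76, 0.56, -0.32], [-0.62, -0.78, 0.10]]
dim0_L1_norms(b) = [1.02, 1.39, 4.61]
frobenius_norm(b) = 3.77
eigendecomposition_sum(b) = [[-0.4, 0.44, 1.32], [-0.93, 1.03, 3.09], [0.16, -0.18, -0.53]] + [[0.2,-0.19,-0.59], [0.34,-0.32,-1.0], [-0.05,0.05,0.16]] + [[0.05, -0.1, -0.49], [-0.12, 0.28, 1.32], [0.05, -0.12, -0.59]]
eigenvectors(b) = [[-0.39, -0.5, 0.32], [-0.91, -0.85, -0.86], [0.15, 0.13, 0.39]]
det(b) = -0.00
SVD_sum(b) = [[-0.06,  0.08,  0.28], [-0.71,  0.99,  3.41], [0.20,  -0.27,  -0.95]] + [[-0.09, 0.07, -0.04], [-0.0, 0.0, -0.0], [-0.03, 0.03, -0.01]] + [[0.0,0.00,-0.00],[-0.00,-0.0,0.00],[-0.0,-0.00,0.0]]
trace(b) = -0.12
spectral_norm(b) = 3.77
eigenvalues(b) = [0.1, 0.04, -0.27]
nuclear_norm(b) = 3.90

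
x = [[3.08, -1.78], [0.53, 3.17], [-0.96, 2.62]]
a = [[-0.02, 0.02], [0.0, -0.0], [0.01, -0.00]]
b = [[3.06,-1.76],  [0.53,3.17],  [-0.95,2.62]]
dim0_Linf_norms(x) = [3.08, 3.17]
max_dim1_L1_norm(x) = 4.86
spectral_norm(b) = 4.80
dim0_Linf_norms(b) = [3.06, 3.17]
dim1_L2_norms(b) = [3.53, 3.21, 2.79]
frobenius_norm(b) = 5.53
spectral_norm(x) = 4.82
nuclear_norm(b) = 7.54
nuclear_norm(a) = 0.04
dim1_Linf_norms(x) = [3.08, 3.17, 2.62]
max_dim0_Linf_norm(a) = 0.02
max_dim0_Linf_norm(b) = 3.17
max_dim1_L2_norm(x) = 3.56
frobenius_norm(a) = 0.03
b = x + a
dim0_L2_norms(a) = [0.02, 0.02]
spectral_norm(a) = 0.03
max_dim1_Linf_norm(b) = 3.17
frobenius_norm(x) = 5.55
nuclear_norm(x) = 7.56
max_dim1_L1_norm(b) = 4.82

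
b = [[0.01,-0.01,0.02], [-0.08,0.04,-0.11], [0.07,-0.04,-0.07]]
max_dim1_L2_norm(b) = 0.14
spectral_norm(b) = 0.14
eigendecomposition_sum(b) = [[0.02,-0.01,0.01], [-0.1,0.06,-0.05], [0.03,-0.02,0.02]] + [[-0.01, -0.0, 0.0], [-0.01, -0.00, 0.00], [-0.0, -0.00, 0.0]] + [[-0.0, 0.00, 0.01],[0.03, -0.01, -0.06],[0.04, -0.02, -0.09]]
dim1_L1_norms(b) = [0.04, 0.23, 0.18]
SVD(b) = [[-0.17, 0.01, -0.99], [0.98, 0.06, -0.17], [0.06, -1.0, -0.02]] @ diag([0.1439010487896116, 0.10664084987153584, 0.004496364745699777]) @ [[-0.53,0.27,-0.8], [-0.70,0.4,0.59], [0.48,0.88,-0.02]]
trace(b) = -0.02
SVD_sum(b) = [[0.01, -0.01, 0.02], [-0.08, 0.04, -0.11], [-0.0, 0.0, -0.01]] + [[-0.0, 0.0, 0.00],[-0.0, 0.00, 0.0],[0.07, -0.04, -0.06]] + [[-0.0,-0.00,0.00], [-0.0,-0.0,0.00], [-0.0,-0.00,0.0]]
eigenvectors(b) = [[-0.19, 0.50, -0.09],[0.93, 0.87, 0.57],[-0.31, 0.01, 0.82]]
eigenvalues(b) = [0.09, -0.01, -0.11]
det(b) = 0.00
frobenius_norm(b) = 0.18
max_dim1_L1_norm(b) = 0.23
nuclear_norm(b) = 0.26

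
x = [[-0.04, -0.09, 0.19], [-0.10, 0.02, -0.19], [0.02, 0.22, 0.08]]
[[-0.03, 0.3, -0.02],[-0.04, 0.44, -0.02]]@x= [[-0.03,  0.0,  -0.06],[-0.04,  0.01,  -0.09]]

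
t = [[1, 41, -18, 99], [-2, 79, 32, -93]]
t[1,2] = 32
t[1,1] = 79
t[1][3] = -93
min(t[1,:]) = -93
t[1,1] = 79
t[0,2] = -18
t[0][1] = 41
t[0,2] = -18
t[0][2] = -18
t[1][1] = 79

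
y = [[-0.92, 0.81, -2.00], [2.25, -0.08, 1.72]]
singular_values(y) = [3.53, 1.02]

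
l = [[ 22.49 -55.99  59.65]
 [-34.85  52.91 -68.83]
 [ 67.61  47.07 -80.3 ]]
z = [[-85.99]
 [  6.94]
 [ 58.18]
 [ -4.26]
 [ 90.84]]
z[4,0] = 90.84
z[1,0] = 6.94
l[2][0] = 67.61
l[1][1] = 52.91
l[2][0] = 67.61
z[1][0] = 6.94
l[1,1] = 52.91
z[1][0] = 6.94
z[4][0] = 90.84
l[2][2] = -80.3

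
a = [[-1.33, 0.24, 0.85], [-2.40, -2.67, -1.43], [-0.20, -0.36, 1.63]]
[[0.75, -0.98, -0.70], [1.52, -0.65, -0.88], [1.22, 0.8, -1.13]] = a@[[-0.3, 0.87, 0.24], [-0.61, -0.77, 0.42], [0.58, 0.43, -0.57]]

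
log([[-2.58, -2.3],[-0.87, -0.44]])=[[(0.69+2.52j), (1.64+2.04j)], [(0.62+0.77j), (-0.83+0.62j)]]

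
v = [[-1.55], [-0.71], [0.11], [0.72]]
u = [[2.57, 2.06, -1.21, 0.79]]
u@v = [[-5.01]]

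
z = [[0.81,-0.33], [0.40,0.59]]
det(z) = 0.61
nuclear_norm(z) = 1.58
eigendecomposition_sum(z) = [[0.41+0.06j, -0.17+0.33j], [0.20-0.40j, (0.3+0.28j)]] + [[(0.41-0.06j), -0.17-0.33j], [(0.2+0.4j), 0.30-0.28j]]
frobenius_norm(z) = 1.13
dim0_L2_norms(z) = [0.9, 0.68]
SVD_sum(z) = [[0.83, -0.07], [0.35, -0.03]] + [[-0.02, -0.26], [0.05, 0.62]]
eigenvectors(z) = [[(0.2+0.64j), (0.2-0.64j)], [0.74+0.00j, 0.74-0.00j]]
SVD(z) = [[-0.92, -0.38], [-0.38, 0.92]] @ diag([0.904879972092976, 0.6740120444806718]) @ [[-1.00, 0.09], [0.09, 1.0]]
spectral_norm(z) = 0.90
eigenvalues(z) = [(0.7+0.35j), (0.7-0.35j)]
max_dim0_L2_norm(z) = 0.9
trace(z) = 1.40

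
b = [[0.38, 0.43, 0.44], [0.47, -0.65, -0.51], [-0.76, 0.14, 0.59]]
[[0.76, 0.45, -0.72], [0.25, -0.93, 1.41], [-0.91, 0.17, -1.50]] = b @ [[1.33, -0.19, 0.56], [0.56, 1.55, -0.42], [0.03, -0.32, -1.72]]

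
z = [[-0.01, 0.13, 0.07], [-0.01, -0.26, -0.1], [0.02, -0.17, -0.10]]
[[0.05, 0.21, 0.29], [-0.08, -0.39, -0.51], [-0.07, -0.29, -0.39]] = z @ [[0.73, -0.48, -2.10], [-0.14, 1.33, 2.12], [1.06, 0.51, -0.16]]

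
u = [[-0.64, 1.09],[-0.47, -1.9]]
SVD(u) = [[-0.48, 0.88], [0.88, 0.48]] @ diag([2.1925422174257556, 0.7882630429023991]) @ [[-0.05, -1.0],[-1.0, 0.05]]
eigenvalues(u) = [(-1.27+0.34j), (-1.27-0.34j)]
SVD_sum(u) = [[0.05, 1.06], [-0.09, -1.92]] + [[-0.69, 0.03],[-0.38, 0.02]]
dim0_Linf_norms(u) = [0.64, 1.9]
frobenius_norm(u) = 2.33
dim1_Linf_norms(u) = [1.09, 1.9]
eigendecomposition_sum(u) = [[(-0.32+1.35j), (0.55+2.04j)], [-0.23-0.88j, (-0.95-1.01j)]] + [[-0.32-1.35j, 0.55-2.04j],[(-0.23+0.88j), (-0.95+1.01j)]]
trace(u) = -2.54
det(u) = 1.73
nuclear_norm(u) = 2.98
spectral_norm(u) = 2.19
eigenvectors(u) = [[0.84+0.00j, 0.84-0.00j], [-0.48+0.26j, (-0.48-0.26j)]]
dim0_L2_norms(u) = [0.79, 2.19]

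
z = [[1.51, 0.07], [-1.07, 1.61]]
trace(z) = 3.12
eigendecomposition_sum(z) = [[0.76+0.28j, (0.04-0.2j)],[-0.54+3.10j, (0.8-0.01j)]] + [[(0.76-0.28j), 0.04+0.20j], [(-0.54-3.1j), 0.80+0.01j]]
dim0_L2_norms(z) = [1.85, 1.61]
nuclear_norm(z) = 3.32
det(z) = 2.51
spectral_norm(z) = 2.16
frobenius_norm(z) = 2.45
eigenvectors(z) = [[-0.05+0.24j,-0.05-0.24j],[-0.97+0.00j,(-0.97-0j)]]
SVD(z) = [[-0.53, 0.85], [0.85, 0.53]] @ diag([2.1633670453360136, 1.1583794832239247]) @ [[-0.79, 0.61], [0.61, 0.79]]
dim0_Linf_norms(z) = [1.51, 1.61]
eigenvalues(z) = [(1.56+0.27j), (1.56-0.27j)]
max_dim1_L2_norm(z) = 1.93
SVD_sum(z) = [[0.91, -0.71],  [-1.45, 1.12]] + [[0.6, 0.78], [0.38, 0.49]]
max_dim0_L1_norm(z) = 2.58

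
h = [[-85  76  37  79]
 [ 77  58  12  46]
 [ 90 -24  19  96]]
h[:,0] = [-85, 77, 90]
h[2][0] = 90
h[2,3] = 96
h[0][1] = 76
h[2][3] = 96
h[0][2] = 37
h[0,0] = -85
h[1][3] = 46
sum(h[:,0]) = 82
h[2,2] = 19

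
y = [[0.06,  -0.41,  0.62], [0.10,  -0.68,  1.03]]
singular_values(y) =[1.45, 0.0]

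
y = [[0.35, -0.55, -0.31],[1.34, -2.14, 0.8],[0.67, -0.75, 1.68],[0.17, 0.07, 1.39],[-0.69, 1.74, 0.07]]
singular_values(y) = [3.57, 2.01, 0.22]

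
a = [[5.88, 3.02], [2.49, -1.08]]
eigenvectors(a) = [[0.95, -0.36], [0.30, 0.93]]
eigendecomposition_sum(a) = [[6.1,2.33],[1.92,0.73]] + [[-0.22, 0.69], [0.57, -1.81]]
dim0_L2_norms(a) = [6.39, 3.21]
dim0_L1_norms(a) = [8.37, 4.1]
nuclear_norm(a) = 8.88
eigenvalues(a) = [6.83, -2.03]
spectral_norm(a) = 6.85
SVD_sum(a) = [[6.09, 2.5], [1.75, 0.72]] + [[-0.21, 0.52], [0.74, -1.8]]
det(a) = -13.87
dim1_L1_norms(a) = [8.9, 3.57]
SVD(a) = [[-0.96, -0.28], [-0.28, 0.96]] @ diag([6.853101966673812, 2.023930195034289]) @ [[-0.92, -0.38], [0.38, -0.92]]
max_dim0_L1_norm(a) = 8.37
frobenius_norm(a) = 7.15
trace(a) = 4.80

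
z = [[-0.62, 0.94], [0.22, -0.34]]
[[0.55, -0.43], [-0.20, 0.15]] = z @ [[-0.38, 0.70], [0.33, -0.0]]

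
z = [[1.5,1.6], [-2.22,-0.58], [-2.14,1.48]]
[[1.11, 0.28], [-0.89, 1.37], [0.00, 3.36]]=z @ [[0.29, -0.88], [0.42, 1.00]]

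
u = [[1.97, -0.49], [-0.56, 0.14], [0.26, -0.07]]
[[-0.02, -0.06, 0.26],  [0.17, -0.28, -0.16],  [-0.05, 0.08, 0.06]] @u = [[0.06, -0.02], [0.45, -0.11], [-0.13, 0.03]]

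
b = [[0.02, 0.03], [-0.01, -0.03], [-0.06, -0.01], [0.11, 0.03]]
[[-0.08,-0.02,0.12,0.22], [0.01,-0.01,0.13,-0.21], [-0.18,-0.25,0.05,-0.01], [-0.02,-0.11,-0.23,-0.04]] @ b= [[0.02, 0.0], [-0.03, -0.01], [-0.01, 0.00], [0.01, 0.00]]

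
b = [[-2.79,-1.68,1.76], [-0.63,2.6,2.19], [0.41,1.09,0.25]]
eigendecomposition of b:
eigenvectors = [[-0.97, -0.65, -0.17], [-0.16, 0.39, 0.94], [0.16, -0.65, 0.3]]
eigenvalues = [-3.36, 0.0, 3.42]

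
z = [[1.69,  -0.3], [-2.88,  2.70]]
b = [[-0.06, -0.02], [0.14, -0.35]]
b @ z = [[-0.04,-0.04], [1.24,-0.99]]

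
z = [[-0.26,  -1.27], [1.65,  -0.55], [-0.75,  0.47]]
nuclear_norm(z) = 3.24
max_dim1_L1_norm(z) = 2.2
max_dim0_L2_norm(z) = 1.83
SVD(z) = [[0.19, -0.97],[0.87, 0.24],[-0.45, 0.04]] @ diag([1.963536111272345, 1.2780555307690962]) @ [[0.88, -0.48], [0.48, 0.88]]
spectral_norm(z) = 1.96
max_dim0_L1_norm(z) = 2.66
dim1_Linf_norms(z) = [1.27, 1.65, 0.75]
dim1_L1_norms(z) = [1.53, 2.2, 1.22]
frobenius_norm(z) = 2.34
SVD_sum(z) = [[0.33, -0.18], [1.51, -0.81], [-0.78, 0.42]] + [[-0.59,  -1.09],[0.14,  0.26],[0.03,  0.05]]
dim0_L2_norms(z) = [1.83, 1.46]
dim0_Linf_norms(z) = [1.65, 1.27]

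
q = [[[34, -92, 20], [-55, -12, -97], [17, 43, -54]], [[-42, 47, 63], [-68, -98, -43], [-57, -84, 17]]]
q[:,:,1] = [[-92, -12, 43], [47, -98, -84]]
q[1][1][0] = -68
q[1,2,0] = -57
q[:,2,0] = [17, -57]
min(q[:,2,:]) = -84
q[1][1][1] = -98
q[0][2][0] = 17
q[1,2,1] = -84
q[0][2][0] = 17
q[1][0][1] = 47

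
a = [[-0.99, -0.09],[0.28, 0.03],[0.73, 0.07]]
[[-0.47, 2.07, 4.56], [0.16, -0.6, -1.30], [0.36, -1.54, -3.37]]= a @ [[0.03, -1.85, -4.5],[4.9, -2.64, -1.22]]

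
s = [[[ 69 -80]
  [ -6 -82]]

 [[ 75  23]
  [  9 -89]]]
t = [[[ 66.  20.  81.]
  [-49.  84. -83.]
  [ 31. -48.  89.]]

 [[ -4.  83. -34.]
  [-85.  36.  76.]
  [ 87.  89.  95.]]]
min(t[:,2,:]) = -48.0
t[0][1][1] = 84.0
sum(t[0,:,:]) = 191.0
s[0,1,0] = -6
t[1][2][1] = 89.0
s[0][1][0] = -6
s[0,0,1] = -80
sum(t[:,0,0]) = 62.0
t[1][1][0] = -85.0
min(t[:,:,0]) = -85.0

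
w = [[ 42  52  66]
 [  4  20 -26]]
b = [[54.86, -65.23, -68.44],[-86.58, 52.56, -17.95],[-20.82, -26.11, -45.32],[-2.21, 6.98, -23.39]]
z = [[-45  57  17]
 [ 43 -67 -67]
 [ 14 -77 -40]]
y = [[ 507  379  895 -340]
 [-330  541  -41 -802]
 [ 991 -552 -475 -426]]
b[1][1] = 52.56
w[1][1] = 20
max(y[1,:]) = 541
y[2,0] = 991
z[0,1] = 57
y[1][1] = 541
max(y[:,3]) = -340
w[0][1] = 52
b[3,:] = [-2.21, 6.98, -23.39]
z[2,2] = -40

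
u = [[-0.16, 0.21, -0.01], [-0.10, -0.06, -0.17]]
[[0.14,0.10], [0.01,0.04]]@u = [[-0.03, 0.02, -0.02], [-0.01, -0.0, -0.01]]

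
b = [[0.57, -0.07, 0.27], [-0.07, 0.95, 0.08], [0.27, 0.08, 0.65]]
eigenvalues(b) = [0.32, 0.88, 0.97]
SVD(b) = [[-0.01, -0.67, -0.74], [0.97, 0.16, -0.16], [0.23, -0.73, 0.65]] @ diag([0.9700343492586687, 0.880495373912418, 0.3194702768289133]) @ [[-0.01, 0.97, 0.23], [-0.67, 0.16, -0.73], [-0.74, -0.16, 0.65]]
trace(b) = 2.17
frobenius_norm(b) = 1.35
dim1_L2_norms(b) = [0.63, 0.96, 0.71]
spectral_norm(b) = 0.97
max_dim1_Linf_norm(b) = 0.95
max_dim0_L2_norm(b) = 0.96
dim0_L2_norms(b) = [0.63, 0.96, 0.71]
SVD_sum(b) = [[0.0, -0.01, -0.00], [-0.01, 0.92, 0.22], [-0.00, 0.22, 0.05]] + [[0.39, -0.10, 0.43], [-0.10, 0.02, -0.10], [0.43, -0.10, 0.46]] + [[0.18,0.04,-0.15], [0.04,0.01,-0.03], [-0.15,-0.03,0.13]]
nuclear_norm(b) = 2.17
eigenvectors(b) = [[-0.74, -0.67, -0.01], [-0.16, 0.16, 0.97], [0.65, -0.73, 0.23]]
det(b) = 0.27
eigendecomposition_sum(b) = [[0.18,  0.04,  -0.15],  [0.04,  0.01,  -0.03],  [-0.15,  -0.03,  0.13]] + [[0.39,-0.1,0.43], [-0.1,0.02,-0.1], [0.43,-0.10,0.46]] + [[0.0, -0.01, -0.0], [-0.01, 0.92, 0.22], [-0.0, 0.22, 0.05]]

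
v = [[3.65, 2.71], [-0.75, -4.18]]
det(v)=-13.224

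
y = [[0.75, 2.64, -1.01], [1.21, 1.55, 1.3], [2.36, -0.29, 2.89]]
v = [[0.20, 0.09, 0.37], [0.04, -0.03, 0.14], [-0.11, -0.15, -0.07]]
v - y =[[-0.55, -2.55, 1.38], [-1.17, -1.58, -1.16], [-2.47, 0.14, -2.96]]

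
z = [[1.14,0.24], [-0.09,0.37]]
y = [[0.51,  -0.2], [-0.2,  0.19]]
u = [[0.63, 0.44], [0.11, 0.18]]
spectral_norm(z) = 1.17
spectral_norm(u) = 0.79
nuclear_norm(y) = 0.70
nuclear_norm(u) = 0.87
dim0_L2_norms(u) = [0.64, 0.48]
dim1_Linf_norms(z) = [1.14, 0.37]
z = y + u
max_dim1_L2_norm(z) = 1.16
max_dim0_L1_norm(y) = 0.71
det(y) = 0.06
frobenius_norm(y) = 0.61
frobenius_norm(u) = 0.80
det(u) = 0.06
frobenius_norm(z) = 1.23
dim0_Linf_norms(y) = [0.51, 0.2]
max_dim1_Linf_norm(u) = 0.63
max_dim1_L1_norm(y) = 0.71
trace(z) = 1.51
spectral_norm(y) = 0.61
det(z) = 0.44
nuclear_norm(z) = 1.55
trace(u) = 0.81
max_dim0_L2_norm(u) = 0.64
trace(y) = 0.70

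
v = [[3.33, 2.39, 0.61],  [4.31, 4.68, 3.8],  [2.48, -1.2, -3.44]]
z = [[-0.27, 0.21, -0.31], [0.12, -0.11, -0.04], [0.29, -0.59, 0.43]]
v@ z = [[-0.44, 0.08, -0.87], [0.5, -1.85, 0.11], [-1.81, 2.68, -2.2]]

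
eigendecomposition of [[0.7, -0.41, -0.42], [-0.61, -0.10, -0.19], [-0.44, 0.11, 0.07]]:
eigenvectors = [[-0.84, 0.40, -0.08],[0.37, 0.90, -0.78],[0.4, 0.16, 0.62]]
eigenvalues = [1.08, -0.4, -0.01]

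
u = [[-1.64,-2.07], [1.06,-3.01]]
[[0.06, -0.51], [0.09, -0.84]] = u @ [[0.0, -0.03],[-0.03, 0.27]]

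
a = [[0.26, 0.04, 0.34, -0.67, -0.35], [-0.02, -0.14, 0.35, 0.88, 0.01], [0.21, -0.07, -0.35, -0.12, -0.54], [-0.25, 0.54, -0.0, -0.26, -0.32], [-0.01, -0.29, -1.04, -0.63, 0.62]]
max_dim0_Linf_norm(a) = 1.04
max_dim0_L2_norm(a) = 1.3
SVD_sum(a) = [[0.0, -0.01, -0.09, -0.09, 0.03], [-0.02, 0.09, 0.55, 0.55, -0.22], [0.01, -0.02, -0.13, -0.13, 0.05], [0.00, -0.00, -0.02, -0.02, 0.01], [0.04, -0.14, -0.9, -0.89, 0.35]] + [[0.08,0.27,0.24,-0.48,-0.49], [-0.05,-0.17,-0.15,0.3,0.31], [0.03,0.10,0.09,-0.19,-0.19], [0.06,0.18,0.16,-0.32,-0.33], [-0.05,-0.15,-0.13,0.26,0.27]] + [[0.05, -0.06, -0.03, 0.02, -0.05], [0.07, -0.07, -0.03, 0.02, -0.07], [0.28, -0.29, -0.13, 0.09, -0.27], [-0.17, 0.19, 0.08, -0.06, 0.17], [0.0, -0.0, -0.00, 0.0, -0.0]] + [[0.12, -0.16, 0.21, -0.12, 0.15], [-0.01, 0.01, -0.02, 0.01, -0.01], [-0.10, 0.14, -0.18, 0.10, -0.13], [-0.13, 0.18, -0.23, 0.13, -0.17], [-0.0, 0.0, -0.0, 0.0, -0.00]] + [[-0.0, -0.0, 0.0, -0.0, -0.0], [-0.00, -0.0, 0.0, -0.00, -0.00], [0.0, 0.0, -0.00, 0.0, 0.0], [-0.00, -0.0, 0.0, -0.0, -0.0], [-0.0, -0.0, 0.0, -0.00, -0.00]]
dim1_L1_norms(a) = [1.66, 1.4, 1.29, 1.37, 2.59]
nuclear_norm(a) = 3.98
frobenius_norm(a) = 2.15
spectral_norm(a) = 1.57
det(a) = -0.00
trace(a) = 0.13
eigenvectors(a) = [[0.38, 0.45, -0.76, 0.84, -0.28], [-0.64, -0.39, -0.57, -0.27, -0.21], [0.07, -0.56, 0.1, 0.28, -0.31], [0.64, 0.5, -0.15, -0.35, -0.21], [0.17, -0.28, -0.25, -0.1, 0.86]]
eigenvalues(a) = [-1.04, -0.73, -0.0, 0.68, 1.22]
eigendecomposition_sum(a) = [[-0.02, 0.14, -0.35, -0.38, -0.19], [0.03, -0.24, 0.60, 0.64, 0.33], [-0.0, 0.02, -0.06, -0.07, -0.03], [-0.03, 0.23, -0.59, -0.64, -0.32], [-0.01, 0.06, -0.16, -0.17, -0.09]] + [[-0.07, 0.09, 0.42, 0.05, 0.16], [0.07, -0.08, -0.37, -0.04, -0.14], [0.09, -0.11, -0.53, -0.06, -0.20], [-0.08, 0.1, 0.47, 0.05, 0.18], [0.05, -0.06, -0.26, -0.03, -0.1]] + [[-0.0, -0.0, 0.00, -0.0, -0.0], [-0.0, -0.0, 0.0, -0.00, -0.0], [0.00, 0.0, -0.00, 0.00, 0.00], [-0.00, -0.0, 0.0, -0.00, -0.0], [-0.00, -0.00, 0.0, -0.00, -0.00]] + [[0.35, -0.3, 0.07, -0.50, -0.06],[-0.11, 0.10, -0.02, 0.16, 0.02],[0.12, -0.1, 0.02, -0.17, -0.02],[-0.14, 0.12, -0.03, 0.20, 0.02],[-0.04, 0.04, -0.01, 0.06, 0.01]] + [[0.00, 0.11, 0.20, 0.16, -0.26],[0.0, 0.08, 0.15, 0.12, -0.19],[0.0, 0.12, 0.22, 0.17, -0.29],[0.00, 0.08, 0.15, 0.12, -0.2],[-0.01, -0.33, -0.61, -0.49, 0.80]]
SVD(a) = [[-0.08, -0.66, 0.16, -0.58, 0.44], [0.52, 0.41, 0.20, 0.05, 0.72], [-0.12, -0.26, 0.82, 0.5, -0.03], [-0.02, -0.44, -0.52, 0.64, 0.36], [-0.84, 0.36, 0.0, 0.01, 0.40]] @ diag([1.574456549880771, 1.1793154659971845, 0.6232222793884098, 0.6031533554496925, 0.0012745513225599255]) @ [[-0.03, 0.11, 0.68, 0.67, -0.27], [-0.11, -0.35, -0.31, 0.61, 0.63], [0.54, -0.58, -0.26, 0.17, -0.53], [-0.34, 0.46, -0.60, 0.35, -0.44], [-0.76, -0.57, 0.10, -0.14, -0.26]]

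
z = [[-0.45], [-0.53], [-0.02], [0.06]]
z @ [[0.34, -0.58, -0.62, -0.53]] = [[-0.15, 0.26, 0.28, 0.24], [-0.18, 0.31, 0.33, 0.28], [-0.01, 0.01, 0.01, 0.01], [0.02, -0.03, -0.04, -0.03]]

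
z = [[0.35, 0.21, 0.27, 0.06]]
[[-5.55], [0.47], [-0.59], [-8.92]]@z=[[-1.94, -1.17, -1.5, -0.33],[0.16, 0.10, 0.13, 0.03],[-0.21, -0.12, -0.16, -0.04],[-3.12, -1.87, -2.41, -0.54]]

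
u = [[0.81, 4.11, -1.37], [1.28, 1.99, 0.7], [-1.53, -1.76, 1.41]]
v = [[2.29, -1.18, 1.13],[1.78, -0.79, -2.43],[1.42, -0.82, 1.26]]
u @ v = [[7.23, -3.08, -10.80], [7.47, -3.66, -2.51], [-4.63, 2.04, 4.32]]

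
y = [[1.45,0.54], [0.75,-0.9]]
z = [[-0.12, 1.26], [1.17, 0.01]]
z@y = [[0.77, -1.20], [1.7, 0.62]]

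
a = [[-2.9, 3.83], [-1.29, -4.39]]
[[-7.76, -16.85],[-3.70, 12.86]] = a @ [[2.73, 1.40], [0.04, -3.34]]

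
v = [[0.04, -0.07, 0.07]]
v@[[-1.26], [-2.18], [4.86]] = [[0.44]]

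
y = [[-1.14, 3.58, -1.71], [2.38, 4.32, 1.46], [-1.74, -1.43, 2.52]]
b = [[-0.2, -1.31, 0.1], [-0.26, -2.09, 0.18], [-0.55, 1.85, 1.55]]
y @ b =[[0.24, -9.15, -2.12], [-2.40, -9.45, 3.28], [-0.67, 9.93, 3.47]]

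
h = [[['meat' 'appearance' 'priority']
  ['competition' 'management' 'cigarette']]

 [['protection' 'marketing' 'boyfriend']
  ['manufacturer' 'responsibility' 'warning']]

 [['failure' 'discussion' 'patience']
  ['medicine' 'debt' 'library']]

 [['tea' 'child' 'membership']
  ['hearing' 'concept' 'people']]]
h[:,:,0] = [['meat', 'competition'], ['protection', 'manufacturer'], ['failure', 'medicine'], ['tea', 'hearing']]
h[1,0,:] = ['protection', 'marketing', 'boyfriend']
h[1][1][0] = 'manufacturer'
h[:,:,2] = [['priority', 'cigarette'], ['boyfriend', 'warning'], ['patience', 'library'], ['membership', 'people']]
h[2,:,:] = [['failure', 'discussion', 'patience'], ['medicine', 'debt', 'library']]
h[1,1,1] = 'responsibility'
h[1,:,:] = [['protection', 'marketing', 'boyfriend'], ['manufacturer', 'responsibility', 'warning']]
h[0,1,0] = 'competition'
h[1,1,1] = 'responsibility'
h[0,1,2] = 'cigarette'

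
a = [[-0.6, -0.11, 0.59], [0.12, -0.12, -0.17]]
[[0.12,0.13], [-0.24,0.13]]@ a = [[-0.06, -0.03, 0.05], [0.16, 0.01, -0.16]]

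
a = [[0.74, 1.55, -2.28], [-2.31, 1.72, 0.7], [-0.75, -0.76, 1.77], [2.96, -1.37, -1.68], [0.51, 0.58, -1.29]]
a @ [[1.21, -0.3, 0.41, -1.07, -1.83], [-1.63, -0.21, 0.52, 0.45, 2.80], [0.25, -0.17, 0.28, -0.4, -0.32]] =[[-2.20, -0.16, 0.47, 0.82, 3.72], [-5.42, 0.21, 0.14, 2.97, 8.82], [0.77, 0.08, -0.21, -0.25, -1.32], [5.39, -0.31, 0.03, -3.11, -8.72], [-0.65, -0.06, 0.15, 0.23, 1.10]]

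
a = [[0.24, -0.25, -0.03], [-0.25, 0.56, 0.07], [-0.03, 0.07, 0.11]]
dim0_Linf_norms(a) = [0.25, 0.56, 0.11]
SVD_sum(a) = [[0.16, -0.29, -0.04], [-0.29, 0.54, 0.08], [-0.04, 0.08, 0.01]] + [[0.06, 0.02, 0.05],  [0.02, 0.01, 0.02],  [0.05, 0.02, 0.04]] + [[0.02, 0.02, -0.04], [0.02, 0.01, -0.03], [-0.04, -0.03, 0.06]]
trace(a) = 0.91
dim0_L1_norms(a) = [0.52, 0.88, 0.21]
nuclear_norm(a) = 0.91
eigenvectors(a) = [[-0.47,  0.72,  -0.51], [0.87,  0.30,  -0.39], [0.13,  0.63,  0.77]]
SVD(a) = [[-0.47, -0.72, -0.51], [0.87, -0.30, -0.39], [0.13, -0.63, 0.77]] @ diag([0.7064529533637196, 0.10913981772246278, 0.09440722891381775]) @ [[-0.47,0.87,0.13], [-0.72,-0.30,-0.63], [-0.51,-0.39,0.77]]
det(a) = 0.01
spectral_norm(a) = 0.71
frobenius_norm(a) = 0.72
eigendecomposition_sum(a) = [[0.16, -0.29, -0.04], [-0.29, 0.54, 0.08], [-0.04, 0.08, 0.01]] + [[0.06, 0.02, 0.05], [0.02, 0.01, 0.02], [0.05, 0.02, 0.04]] + [[0.02, 0.02, -0.04], [0.02, 0.01, -0.03], [-0.04, -0.03, 0.06]]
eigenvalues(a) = [0.71, 0.11, 0.09]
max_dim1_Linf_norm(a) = 0.56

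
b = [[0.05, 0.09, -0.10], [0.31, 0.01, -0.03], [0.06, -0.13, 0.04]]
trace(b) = 0.10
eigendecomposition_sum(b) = [[0.10-0.00j, (0.07+0j), -0.06+0.00j],  [(0.14-0j), (0.1+0j), (-0.09+0j)],  [(-0.06+0j), -0.05-0.00j, (0.04+0j)]] + [[-0.02+0.02j, 0.01-0.01j, (-0.02-0j)], [0.08+0.03j, (-0.05-0j), 0.03+0.05j], [(0.06+0.07j), -0.04-0.03j, 0.00+0.06j]] + [[(-0.02-0.02j), (0.01+0.01j), (-0.02+0j)], [(0.08-0.03j), -0.05+0.00j, (0.03-0.05j)], [0.06-0.07j, (-0.04+0.03j), -0.06j]]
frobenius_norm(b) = 0.37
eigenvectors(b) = [[(-0.54+0j), (-0.01+0.23j), (-0.01-0.23j)], [-0.77+0.00j, 0.59-0.31j, (0.59+0.31j)], [0.34+0.00j, (0.7+0j), 0.70-0.00j]]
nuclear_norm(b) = 0.55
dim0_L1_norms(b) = [0.42, 0.23, 0.17]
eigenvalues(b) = [(0.24+0j), (-0.07+0.08j), (-0.07-0.08j)]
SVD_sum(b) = [[0.06, 0.0, -0.01], [0.31, 0.01, -0.04], [0.05, 0.0, -0.01]] + [[-0.01, 0.11, -0.06], [0.00, -0.00, 0.0], [0.01, -0.12, 0.07]] + [[-0.00, -0.02, -0.03], [0.00, 0.01, 0.01], [-0.00, -0.02, -0.02]]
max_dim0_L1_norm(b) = 0.42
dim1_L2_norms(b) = [0.14, 0.31, 0.15]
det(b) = 0.00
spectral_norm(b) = 0.32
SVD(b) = [[-0.20, 0.67, 0.71], [-0.97, -0.02, -0.26], [-0.16, -0.74, 0.65]] @ diag([0.3221624300158235, 0.18450828401756683, 0.0443628427311933]) @ [[-0.99, -0.02, 0.13], [-0.09, 0.85, -0.52], [-0.1, -0.53, -0.84]]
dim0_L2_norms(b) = [0.32, 0.16, 0.11]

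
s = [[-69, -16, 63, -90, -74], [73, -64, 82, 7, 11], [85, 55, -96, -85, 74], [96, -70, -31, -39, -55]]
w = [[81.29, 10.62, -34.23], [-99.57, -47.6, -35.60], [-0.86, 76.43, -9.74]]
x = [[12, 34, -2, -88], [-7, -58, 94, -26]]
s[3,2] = -31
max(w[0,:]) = 81.29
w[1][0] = -99.57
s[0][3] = -90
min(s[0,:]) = -90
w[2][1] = 76.43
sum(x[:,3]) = -114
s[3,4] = -55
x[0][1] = 34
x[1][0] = -7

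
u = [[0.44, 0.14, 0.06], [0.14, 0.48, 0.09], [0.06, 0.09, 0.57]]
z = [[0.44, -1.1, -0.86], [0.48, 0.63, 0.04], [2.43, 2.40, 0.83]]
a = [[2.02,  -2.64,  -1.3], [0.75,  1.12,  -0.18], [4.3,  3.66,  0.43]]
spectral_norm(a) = 5.82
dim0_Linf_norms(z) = [2.43, 2.4, 0.86]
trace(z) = 1.90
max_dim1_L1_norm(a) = 8.39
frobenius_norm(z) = 3.89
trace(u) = 1.49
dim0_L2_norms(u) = [0.47, 0.51, 0.58]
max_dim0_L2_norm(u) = 0.58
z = a @ u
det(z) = 0.85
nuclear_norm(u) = 1.49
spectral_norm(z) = 3.67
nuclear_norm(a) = 9.76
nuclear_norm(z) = 5.13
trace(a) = 3.57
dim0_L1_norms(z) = [3.35, 4.13, 1.73]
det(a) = 7.89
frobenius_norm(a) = 6.83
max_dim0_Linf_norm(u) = 0.57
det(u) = 0.11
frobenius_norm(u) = 0.90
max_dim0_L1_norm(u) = 0.72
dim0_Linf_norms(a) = [4.3, 3.66, 1.3]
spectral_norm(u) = 0.69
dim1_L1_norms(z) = [2.4, 1.15, 5.66]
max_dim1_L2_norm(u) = 0.58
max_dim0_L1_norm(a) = 7.42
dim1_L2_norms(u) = [0.47, 0.51, 0.58]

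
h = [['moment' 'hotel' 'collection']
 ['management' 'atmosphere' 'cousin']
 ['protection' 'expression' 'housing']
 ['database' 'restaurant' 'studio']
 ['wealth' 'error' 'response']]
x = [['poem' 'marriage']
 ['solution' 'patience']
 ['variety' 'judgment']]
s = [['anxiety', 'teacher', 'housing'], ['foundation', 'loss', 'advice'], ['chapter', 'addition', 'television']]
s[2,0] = 'chapter'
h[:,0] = ['moment', 'management', 'protection', 'database', 'wealth']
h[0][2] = 'collection'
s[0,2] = 'housing'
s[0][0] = 'anxiety'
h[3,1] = 'restaurant'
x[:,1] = ['marriage', 'patience', 'judgment']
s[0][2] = 'housing'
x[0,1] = 'marriage'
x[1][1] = 'patience'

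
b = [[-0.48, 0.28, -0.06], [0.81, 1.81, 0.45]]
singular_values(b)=[2.03, 0.56]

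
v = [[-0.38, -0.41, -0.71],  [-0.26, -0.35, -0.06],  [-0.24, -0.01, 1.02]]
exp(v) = [[0.82, -0.3, -1.09], [-0.18, 0.74, 0.02], [-0.37, 0.04, 2.93]]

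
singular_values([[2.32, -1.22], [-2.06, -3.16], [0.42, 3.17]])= [4.83, 2.82]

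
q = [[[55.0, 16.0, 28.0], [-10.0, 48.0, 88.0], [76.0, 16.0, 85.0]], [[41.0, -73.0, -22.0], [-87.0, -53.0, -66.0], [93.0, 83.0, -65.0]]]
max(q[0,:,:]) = 88.0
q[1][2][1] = 83.0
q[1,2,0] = 93.0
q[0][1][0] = -10.0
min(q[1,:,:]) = -87.0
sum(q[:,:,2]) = 48.0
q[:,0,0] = [55.0, 41.0]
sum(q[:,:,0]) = 168.0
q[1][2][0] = 93.0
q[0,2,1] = 16.0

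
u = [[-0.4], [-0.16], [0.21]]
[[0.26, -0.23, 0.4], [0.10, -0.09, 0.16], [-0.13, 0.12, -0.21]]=u @ [[-0.64, 0.57, -1.01]]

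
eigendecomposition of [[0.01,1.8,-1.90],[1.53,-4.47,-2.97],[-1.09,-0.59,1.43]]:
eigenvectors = [[-0.66,-0.90,-0.32],[-0.39,-0.02,0.95],[0.64,-0.43,0.03]]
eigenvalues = [2.92, -0.86, -5.09]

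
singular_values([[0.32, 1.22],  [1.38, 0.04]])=[1.5, 1.11]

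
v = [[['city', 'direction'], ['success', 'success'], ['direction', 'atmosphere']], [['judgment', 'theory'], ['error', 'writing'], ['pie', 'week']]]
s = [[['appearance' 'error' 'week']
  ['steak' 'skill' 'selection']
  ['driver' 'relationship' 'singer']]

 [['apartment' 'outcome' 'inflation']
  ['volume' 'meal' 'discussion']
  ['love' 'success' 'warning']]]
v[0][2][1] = 'atmosphere'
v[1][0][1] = 'theory'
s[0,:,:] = [['appearance', 'error', 'week'], ['steak', 'skill', 'selection'], ['driver', 'relationship', 'singer']]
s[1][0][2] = 'inflation'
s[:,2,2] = ['singer', 'warning']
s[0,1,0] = 'steak'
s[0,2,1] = 'relationship'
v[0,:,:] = [['city', 'direction'], ['success', 'success'], ['direction', 'atmosphere']]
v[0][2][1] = 'atmosphere'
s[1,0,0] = 'apartment'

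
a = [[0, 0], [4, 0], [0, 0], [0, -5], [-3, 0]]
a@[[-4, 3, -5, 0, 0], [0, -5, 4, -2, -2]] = [[0, 0, 0, 0, 0], [-16, 12, -20, 0, 0], [0, 0, 0, 0, 0], [0, 25, -20, 10, 10], [12, -9, 15, 0, 0]]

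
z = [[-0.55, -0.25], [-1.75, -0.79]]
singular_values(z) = [2.01, 0.0]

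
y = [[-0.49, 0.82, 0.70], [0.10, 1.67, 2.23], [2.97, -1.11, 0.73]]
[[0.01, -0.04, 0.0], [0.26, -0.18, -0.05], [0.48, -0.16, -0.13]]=y@[[0.06, -0.04, -0.01], [-0.13, -0.01, 0.05], [0.21, -0.07, -0.06]]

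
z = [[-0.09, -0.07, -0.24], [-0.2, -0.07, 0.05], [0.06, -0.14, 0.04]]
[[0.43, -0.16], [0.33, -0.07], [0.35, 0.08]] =z @ [[-0.77, 0.54], [-3.03, -0.22], [-0.63, 0.52]]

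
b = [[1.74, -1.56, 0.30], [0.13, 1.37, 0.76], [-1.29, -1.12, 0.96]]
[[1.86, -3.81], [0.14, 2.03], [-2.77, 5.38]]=b@[[1.44, -2.42], [0.3, 0.25], [-0.6, 2.64]]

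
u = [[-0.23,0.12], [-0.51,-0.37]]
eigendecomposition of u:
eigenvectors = [[-0.12-0.42j, (-0.12+0.42j)], [(0.9+0j), (0.9-0j)]]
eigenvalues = [(-0.3+0.24j), (-0.3-0.24j)]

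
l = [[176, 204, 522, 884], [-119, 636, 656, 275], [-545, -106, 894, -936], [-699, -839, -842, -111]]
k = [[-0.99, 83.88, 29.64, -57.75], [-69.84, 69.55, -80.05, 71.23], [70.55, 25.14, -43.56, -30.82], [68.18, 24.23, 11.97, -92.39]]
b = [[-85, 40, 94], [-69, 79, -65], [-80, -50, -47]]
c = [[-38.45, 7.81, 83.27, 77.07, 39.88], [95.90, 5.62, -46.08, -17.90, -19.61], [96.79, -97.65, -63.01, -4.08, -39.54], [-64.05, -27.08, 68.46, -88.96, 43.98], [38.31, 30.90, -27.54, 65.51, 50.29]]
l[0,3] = 884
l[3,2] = -842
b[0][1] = 40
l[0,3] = 884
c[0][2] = 83.27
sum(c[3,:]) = -67.65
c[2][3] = -4.08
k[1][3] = 71.23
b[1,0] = -69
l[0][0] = 176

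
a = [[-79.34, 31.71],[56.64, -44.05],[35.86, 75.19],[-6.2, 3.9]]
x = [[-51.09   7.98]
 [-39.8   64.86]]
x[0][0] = -51.09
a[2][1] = 75.19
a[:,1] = [31.71, -44.05, 75.19, 3.9]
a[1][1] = -44.05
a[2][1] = 75.19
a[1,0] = 56.64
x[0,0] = -51.09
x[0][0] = -51.09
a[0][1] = 31.71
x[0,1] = 7.98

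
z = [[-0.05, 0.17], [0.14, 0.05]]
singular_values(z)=[0.18, 0.15]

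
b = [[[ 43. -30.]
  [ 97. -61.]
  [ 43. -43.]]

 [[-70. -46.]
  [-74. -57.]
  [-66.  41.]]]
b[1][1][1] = -57.0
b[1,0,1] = -46.0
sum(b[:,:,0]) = -27.0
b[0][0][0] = 43.0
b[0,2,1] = -43.0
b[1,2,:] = [-66.0, 41.0]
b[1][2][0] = -66.0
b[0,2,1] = -43.0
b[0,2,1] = -43.0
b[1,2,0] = -66.0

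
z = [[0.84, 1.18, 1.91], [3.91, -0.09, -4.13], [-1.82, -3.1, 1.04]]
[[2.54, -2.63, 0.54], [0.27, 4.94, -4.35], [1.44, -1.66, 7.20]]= z @ [[1.37,-0.21,0.32], [-0.85,0.19,-2.04], [1.25,-1.4,1.4]]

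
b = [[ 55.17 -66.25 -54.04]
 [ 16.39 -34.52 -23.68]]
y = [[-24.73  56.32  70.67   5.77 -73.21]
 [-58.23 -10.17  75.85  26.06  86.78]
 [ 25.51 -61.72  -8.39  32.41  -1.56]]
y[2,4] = -1.56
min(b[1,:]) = -34.52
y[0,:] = [-24.73, 56.32, 70.67, 5.77, -73.21]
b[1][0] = 16.39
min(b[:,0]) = 16.39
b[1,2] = -23.68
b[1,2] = -23.68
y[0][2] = 70.67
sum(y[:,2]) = 138.13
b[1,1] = -34.52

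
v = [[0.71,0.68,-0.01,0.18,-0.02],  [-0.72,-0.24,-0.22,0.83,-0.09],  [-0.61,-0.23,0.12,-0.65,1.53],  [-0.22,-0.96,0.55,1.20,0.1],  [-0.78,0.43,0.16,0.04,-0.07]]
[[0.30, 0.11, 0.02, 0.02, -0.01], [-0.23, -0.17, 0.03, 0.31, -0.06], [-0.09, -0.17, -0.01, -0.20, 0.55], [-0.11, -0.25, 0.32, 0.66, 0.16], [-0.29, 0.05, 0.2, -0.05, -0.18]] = v @ [[0.37, 0.04, -0.09, 0.04, 0.12], [0.04, 0.15, 0.10, -0.12, -0.13], [-0.09, 0.10, 0.48, 0.11, -0.02], [0.04, -0.12, 0.11, 0.41, 0.03], [0.12, -0.13, -0.02, 0.03, 0.40]]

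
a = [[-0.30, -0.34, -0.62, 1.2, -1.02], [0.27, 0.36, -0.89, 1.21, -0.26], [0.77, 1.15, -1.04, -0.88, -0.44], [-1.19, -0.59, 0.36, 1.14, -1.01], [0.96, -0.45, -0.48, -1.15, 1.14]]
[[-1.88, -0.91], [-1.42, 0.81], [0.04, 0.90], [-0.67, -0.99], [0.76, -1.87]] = a@ [[-2.12, 1.42], [0.64, 2.19], [-0.61, 1.83], [-1.04, 1.01], [1.40, -0.18]]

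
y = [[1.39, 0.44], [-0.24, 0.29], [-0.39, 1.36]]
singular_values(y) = [1.47, 1.46]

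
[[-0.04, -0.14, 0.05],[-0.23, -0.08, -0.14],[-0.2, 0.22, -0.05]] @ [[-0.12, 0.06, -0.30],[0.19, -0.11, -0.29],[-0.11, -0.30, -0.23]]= [[-0.03,-0.0,0.04], [0.03,0.04,0.12], [0.07,-0.02,0.01]]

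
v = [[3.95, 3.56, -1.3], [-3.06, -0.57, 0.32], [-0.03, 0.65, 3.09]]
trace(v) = 6.47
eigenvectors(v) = [[-0.73+0.00j, -0.73-0.00j, (-0.39+0j)], [(0.44-0.51j), 0.44+0.51j, 0.37+0.00j], [(-0.15-0.03j), -0.15+0.03j, (0.84+0j)]]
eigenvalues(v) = [(1.54+2.45j), (1.54-2.45j), (3.39+0j)]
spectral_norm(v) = 6.14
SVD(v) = [[-0.88, -0.05, -0.46], [0.46, 0.06, -0.89], [0.07, -1.00, -0.03]] @ diag([6.140430827910903, 3.1370962923289363, 1.4772393510523127]) @ [[-0.8, -0.55, 0.25], [-0.11, -0.27, -0.96], [0.59, -0.79, 0.16]]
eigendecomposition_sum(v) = [[(1.8+0.4j), (1.74-1.13j), 0.07+0.68j], [-1.36+1.02j, -0.25+1.90j, -0.52-0.36j], [0.36+0.15j, 0.41-0.17j, (-0.01+0.15j)]] + [[(1.8-0.4j),  (1.74+1.13j),  0.07-0.68j], [(-1.36-1.02j),  -0.25-1.90j,  (-0.52+0.36j)], [(0.36-0.15j),  0.41+0.17j,  -0.01-0.15j]] + [[(0.35-0j), 0.08-0.00j, -1.44+0.00j], [(-0.33+0j), (-0.07+0j), 1.36-0.00j], [-0.76+0.00j, -0.17+0.00j, (3.11-0j)]]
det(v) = 28.46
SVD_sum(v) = [[4.34, 2.98, -1.34], [-2.27, -1.55, 0.7], [-0.34, -0.24, 0.11]] + [[0.02, 0.04, 0.15], [-0.02, -0.05, -0.17], [0.34, 0.85, 2.99]] + [[-0.41,0.54,-0.11], [-0.77,1.03,-0.21], [-0.02,0.03,-0.01]]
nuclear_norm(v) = 10.75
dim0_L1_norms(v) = [7.04, 4.78, 4.71]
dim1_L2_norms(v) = [5.47, 3.13, 3.16]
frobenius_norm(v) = 7.05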